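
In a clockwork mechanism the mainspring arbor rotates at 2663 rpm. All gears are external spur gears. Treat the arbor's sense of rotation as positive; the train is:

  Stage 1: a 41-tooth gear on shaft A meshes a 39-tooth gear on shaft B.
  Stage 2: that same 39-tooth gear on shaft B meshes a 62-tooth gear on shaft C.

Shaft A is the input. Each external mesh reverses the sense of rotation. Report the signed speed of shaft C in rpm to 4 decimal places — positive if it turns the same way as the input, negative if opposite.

Stage 1 [41T→39T]: ω = 2663.0000×41/39 = 2799.5641 rpm, dir flips to −; running = −2799.5641
Stage 2 [39T→62T]: ω = 2799.5641×39/62 = 1761.0161 rpm, dir flips to +; running = +1761.0161

+1761.0161 rpm (same as input, |ω| = 1761.0161 rpm)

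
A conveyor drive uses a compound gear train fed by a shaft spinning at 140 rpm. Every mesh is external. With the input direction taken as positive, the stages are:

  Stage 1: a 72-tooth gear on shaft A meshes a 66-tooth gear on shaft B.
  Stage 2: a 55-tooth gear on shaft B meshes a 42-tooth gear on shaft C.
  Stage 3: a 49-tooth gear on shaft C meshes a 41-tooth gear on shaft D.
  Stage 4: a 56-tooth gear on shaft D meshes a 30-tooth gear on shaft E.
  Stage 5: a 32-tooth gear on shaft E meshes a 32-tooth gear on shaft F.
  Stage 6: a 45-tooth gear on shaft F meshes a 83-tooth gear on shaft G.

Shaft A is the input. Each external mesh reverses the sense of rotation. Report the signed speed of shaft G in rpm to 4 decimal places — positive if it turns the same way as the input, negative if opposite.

Stage 1 [72T→66T]: ω = 140.0000×72/66 = 152.7273 rpm, dir flips to −; running = −152.7273
Stage 2 [55T→42T]: ω = 152.7273×55/42 = 200.0000 rpm, dir flips to +; running = +200.0000
Stage 3 [49T→41T]: ω = 200.0000×49/41 = 239.0244 rpm, dir flips to −; running = −239.0244
Stage 4 [56T→30T]: ω = 239.0244×56/30 = 446.1789 rpm, dir flips to +; running = +446.1789
Stage 5 [32T→32T]: ω = 446.1789×32/32 = 446.1789 rpm, dir flips to −; running = −446.1789
Stage 6 [45T→83T]: ω = 446.1789×45/83 = 241.9042 rpm, dir flips to +; running = +241.9042

+241.9042 rpm (same as input, |ω| = 241.9042 rpm)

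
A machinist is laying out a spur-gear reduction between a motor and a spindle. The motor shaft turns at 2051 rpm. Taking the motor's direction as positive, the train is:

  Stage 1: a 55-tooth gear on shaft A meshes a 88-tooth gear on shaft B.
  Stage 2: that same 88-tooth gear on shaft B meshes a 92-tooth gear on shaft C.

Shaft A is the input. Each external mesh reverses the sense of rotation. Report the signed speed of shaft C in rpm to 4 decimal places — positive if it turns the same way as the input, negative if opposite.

Stage 1 [55T→88T]: ω = 2051.0000×55/88 = 1281.8750 rpm, dir flips to −; running = −1281.8750
Stage 2 [88T→92T]: ω = 1281.8750×88/92 = 1226.1413 rpm, dir flips to +; running = +1226.1413

+1226.1413 rpm (same as input, |ω| = 1226.1413 rpm)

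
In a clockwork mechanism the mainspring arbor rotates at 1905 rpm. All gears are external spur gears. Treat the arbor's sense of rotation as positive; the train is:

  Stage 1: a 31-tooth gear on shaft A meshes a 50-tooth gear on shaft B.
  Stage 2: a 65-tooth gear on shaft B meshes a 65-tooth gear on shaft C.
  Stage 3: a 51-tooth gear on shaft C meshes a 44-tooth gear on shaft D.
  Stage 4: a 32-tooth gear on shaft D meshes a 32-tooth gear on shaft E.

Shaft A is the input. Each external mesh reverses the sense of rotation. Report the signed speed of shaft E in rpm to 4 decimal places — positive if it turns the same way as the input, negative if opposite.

+1369.0023 rpm (same as input, |ω| = 1369.0023 rpm)

Stage 1 [31T→50T]: ω = 1905.0000×31/50 = 1181.1000 rpm, dir flips to −; running = −1181.1000
Stage 2 [65T→65T]: ω = 1181.1000×65/65 = 1181.1000 rpm, dir flips to +; running = +1181.1000
Stage 3 [51T→44T]: ω = 1181.1000×51/44 = 1369.0023 rpm, dir flips to −; running = −1369.0023
Stage 4 [32T→32T]: ω = 1369.0023×32/32 = 1369.0023 rpm, dir flips to +; running = +1369.0023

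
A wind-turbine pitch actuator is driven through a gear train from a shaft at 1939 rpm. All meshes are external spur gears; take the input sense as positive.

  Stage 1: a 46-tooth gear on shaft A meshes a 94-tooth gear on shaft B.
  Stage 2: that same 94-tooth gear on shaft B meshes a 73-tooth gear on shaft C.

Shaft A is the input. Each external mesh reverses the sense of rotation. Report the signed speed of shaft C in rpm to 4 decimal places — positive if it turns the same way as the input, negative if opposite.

Stage 1 [46T→94T]: ω = 1939.0000×46/94 = 948.8723 rpm, dir flips to −; running = −948.8723
Stage 2 [94T→73T]: ω = 948.8723×94/73 = 1221.8356 rpm, dir flips to +; running = +1221.8356

+1221.8356 rpm (same as input, |ω| = 1221.8356 rpm)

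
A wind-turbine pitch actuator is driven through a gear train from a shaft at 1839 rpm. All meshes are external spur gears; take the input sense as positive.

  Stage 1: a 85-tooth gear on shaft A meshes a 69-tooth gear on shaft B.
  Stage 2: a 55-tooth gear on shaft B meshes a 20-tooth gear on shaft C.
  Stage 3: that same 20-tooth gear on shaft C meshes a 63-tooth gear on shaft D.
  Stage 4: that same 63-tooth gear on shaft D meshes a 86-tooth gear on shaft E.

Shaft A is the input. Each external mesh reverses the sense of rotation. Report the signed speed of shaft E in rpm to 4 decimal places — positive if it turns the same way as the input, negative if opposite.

Stage 1 [85T→69T]: ω = 1839.0000×85/69 = 2265.4348 rpm, dir flips to −; running = −2265.4348
Stage 2 [55T→20T]: ω = 2265.4348×55/20 = 6229.9457 rpm, dir flips to +; running = +6229.9457
Stage 3 [20T→63T]: ω = 6229.9457×20/63 = 1977.7605 rpm, dir flips to −; running = −1977.7605
Stage 4 [63T→86T]: ω = 1977.7605×63/86 = 1448.8246 rpm, dir flips to +; running = +1448.8246

+1448.8246 rpm (same as input, |ω| = 1448.8246 rpm)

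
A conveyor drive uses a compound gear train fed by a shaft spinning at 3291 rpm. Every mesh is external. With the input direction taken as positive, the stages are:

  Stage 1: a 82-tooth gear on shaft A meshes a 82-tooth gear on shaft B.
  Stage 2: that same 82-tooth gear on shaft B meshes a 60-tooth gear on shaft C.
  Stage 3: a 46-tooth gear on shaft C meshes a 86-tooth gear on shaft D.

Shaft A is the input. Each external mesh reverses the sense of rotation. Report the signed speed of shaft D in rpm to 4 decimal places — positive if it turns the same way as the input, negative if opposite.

Stage 1 [82T→82T]: ω = 3291.0000×82/82 = 3291.0000 rpm, dir flips to −; running = −3291.0000
Stage 2 [82T→60T]: ω = 3291.0000×82/60 = 4497.7000 rpm, dir flips to +; running = +4497.7000
Stage 3 [46T→86T]: ω = 4497.7000×46/86 = 2405.7465 rpm, dir flips to −; running = −2405.7465

-2405.7465 rpm (opposite to input, |ω| = 2405.7465 rpm)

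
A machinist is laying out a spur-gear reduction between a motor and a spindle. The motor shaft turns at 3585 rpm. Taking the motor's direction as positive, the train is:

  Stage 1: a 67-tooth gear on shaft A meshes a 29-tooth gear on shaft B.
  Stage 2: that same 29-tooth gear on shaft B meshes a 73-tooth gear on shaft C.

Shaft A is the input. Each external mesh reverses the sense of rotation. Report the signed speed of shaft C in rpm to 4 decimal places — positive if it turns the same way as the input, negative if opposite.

+3290.3425 rpm (same as input, |ω| = 3290.3425 rpm)

Stage 1 [67T→29T]: ω = 3585.0000×67/29 = 8282.5862 rpm, dir flips to −; running = −8282.5862
Stage 2 [29T→73T]: ω = 8282.5862×29/73 = 3290.3425 rpm, dir flips to +; running = +3290.3425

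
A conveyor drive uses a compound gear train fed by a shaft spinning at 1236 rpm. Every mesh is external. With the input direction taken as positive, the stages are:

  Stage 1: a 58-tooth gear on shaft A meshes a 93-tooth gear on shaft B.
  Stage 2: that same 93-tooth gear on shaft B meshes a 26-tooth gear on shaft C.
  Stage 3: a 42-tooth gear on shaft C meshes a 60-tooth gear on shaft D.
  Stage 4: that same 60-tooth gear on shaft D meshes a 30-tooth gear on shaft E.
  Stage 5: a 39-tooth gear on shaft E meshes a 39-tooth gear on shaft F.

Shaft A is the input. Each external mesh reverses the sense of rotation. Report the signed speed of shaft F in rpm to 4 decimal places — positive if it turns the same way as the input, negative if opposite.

Stage 1 [58T→93T]: ω = 1236.0000×58/93 = 770.8387 rpm, dir flips to −; running = −770.8387
Stage 2 [93T→26T]: ω = 770.8387×93/26 = 2757.2308 rpm, dir flips to +; running = +2757.2308
Stage 3 [42T→60T]: ω = 2757.2308×42/60 = 1930.0615 rpm, dir flips to −; running = −1930.0615
Stage 4 [60T→30T]: ω = 1930.0615×60/30 = 3860.1231 rpm, dir flips to +; running = +3860.1231
Stage 5 [39T→39T]: ω = 3860.1231×39/39 = 3860.1231 rpm, dir flips to −; running = −3860.1231

-3860.1231 rpm (opposite to input, |ω| = 3860.1231 rpm)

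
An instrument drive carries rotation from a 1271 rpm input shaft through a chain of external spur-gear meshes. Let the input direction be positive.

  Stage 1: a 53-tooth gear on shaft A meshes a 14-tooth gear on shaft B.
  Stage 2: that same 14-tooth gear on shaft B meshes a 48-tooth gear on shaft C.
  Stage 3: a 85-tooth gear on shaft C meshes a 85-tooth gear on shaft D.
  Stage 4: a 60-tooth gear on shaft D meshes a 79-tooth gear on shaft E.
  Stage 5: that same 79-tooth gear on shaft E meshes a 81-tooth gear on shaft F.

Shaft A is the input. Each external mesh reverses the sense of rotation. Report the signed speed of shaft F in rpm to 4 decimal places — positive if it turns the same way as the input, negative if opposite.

Stage 1 [53T→14T]: ω = 1271.0000×53/14 = 4811.6429 rpm, dir flips to −; running = −4811.6429
Stage 2 [14T→48T]: ω = 4811.6429×14/48 = 1403.3958 rpm, dir flips to +; running = +1403.3958
Stage 3 [85T→85T]: ω = 1403.3958×85/85 = 1403.3958 rpm, dir flips to −; running = −1403.3958
Stage 4 [60T→79T]: ω = 1403.3958×60/79 = 1065.8703 rpm, dir flips to +; running = +1065.8703
Stage 5 [79T→81T]: ω = 1065.8703×79/81 = 1039.5525 rpm, dir flips to −; running = −1039.5525

-1039.5525 rpm (opposite to input, |ω| = 1039.5525 rpm)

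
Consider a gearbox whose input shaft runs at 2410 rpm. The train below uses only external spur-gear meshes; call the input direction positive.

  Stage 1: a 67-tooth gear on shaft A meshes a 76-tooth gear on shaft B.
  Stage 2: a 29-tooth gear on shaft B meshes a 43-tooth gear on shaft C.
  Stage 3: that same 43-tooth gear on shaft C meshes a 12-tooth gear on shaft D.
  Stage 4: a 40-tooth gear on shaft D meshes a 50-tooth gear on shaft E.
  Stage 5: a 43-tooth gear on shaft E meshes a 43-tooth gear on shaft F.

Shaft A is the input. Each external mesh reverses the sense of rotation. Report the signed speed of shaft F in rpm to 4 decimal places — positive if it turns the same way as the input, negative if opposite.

Stage 1 [67T→76T]: ω = 2410.0000×67/76 = 2124.6053 rpm, dir flips to −; running = −2124.6053
Stage 2 [29T→43T]: ω = 2124.6053×29/43 = 1432.8733 rpm, dir flips to +; running = +1432.8733
Stage 3 [43T→12T]: ω = 1432.8733×43/12 = 5134.4627 rpm, dir flips to −; running = −5134.4627
Stage 4 [40T→50T]: ω = 5134.4627×40/50 = 4107.5702 rpm, dir flips to +; running = +4107.5702
Stage 5 [43T→43T]: ω = 4107.5702×43/43 = 4107.5702 rpm, dir flips to −; running = −4107.5702

-4107.5702 rpm (opposite to input, |ω| = 4107.5702 rpm)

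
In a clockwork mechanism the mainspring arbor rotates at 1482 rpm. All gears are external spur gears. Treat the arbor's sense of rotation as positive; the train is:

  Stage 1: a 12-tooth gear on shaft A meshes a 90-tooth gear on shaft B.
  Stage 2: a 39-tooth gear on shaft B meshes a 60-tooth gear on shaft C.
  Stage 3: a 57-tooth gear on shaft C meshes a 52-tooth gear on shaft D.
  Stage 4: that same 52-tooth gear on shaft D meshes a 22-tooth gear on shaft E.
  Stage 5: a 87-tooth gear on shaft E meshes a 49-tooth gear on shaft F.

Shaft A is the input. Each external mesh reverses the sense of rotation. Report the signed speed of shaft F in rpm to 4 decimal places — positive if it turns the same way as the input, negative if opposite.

-590.8478 rpm (opposite to input, |ω| = 590.8478 rpm)

Stage 1 [12T→90T]: ω = 1482.0000×12/90 = 197.6000 rpm, dir flips to −; running = −197.6000
Stage 2 [39T→60T]: ω = 197.6000×39/60 = 128.4400 rpm, dir flips to +; running = +128.4400
Stage 3 [57T→52T]: ω = 128.4400×57/52 = 140.7900 rpm, dir flips to −; running = −140.7900
Stage 4 [52T→22T]: ω = 140.7900×52/22 = 332.7764 rpm, dir flips to +; running = +332.7764
Stage 5 [87T→49T]: ω = 332.7764×87/49 = 590.8478 rpm, dir flips to −; running = −590.8478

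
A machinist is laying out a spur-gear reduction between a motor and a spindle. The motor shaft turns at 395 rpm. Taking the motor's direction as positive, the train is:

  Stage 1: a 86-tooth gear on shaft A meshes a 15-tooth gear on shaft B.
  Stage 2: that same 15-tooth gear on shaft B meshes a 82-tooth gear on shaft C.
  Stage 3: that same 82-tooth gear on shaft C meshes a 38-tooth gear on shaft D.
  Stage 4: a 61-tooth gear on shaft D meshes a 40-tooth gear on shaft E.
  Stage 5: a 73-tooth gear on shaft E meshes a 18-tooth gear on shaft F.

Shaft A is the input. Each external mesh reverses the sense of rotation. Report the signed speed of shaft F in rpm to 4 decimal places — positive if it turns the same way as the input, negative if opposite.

Stage 1 [86T→15T]: ω = 395.0000×86/15 = 2264.6667 rpm, dir flips to −; running = −2264.6667
Stage 2 [15T→82T]: ω = 2264.6667×15/82 = 414.2683 rpm, dir flips to +; running = +414.2683
Stage 3 [82T→38T]: ω = 414.2683×82/38 = 893.9474 rpm, dir flips to −; running = −893.9474
Stage 4 [61T→40T]: ω = 893.9474×61/40 = 1363.2697 rpm, dir flips to +; running = +1363.2697
Stage 5 [73T→18T]: ω = 1363.2697×73/18 = 5528.8162 rpm, dir flips to −; running = −5528.8162

-5528.8162 rpm (opposite to input, |ω| = 5528.8162 rpm)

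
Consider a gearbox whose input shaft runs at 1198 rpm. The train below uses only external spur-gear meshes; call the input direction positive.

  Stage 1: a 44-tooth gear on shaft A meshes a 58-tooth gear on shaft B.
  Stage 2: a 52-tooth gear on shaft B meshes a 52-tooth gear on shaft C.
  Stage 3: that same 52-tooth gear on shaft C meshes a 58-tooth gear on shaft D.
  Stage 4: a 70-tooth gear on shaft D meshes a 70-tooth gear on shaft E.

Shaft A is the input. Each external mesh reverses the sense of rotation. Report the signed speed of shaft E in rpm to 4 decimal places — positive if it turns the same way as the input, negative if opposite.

+814.8109 rpm (same as input, |ω| = 814.8109 rpm)

Stage 1 [44T→58T]: ω = 1198.0000×44/58 = 908.8276 rpm, dir flips to −; running = −908.8276
Stage 2 [52T→52T]: ω = 908.8276×52/52 = 908.8276 rpm, dir flips to +; running = +908.8276
Stage 3 [52T→58T]: ω = 908.8276×52/58 = 814.8109 rpm, dir flips to −; running = −814.8109
Stage 4 [70T→70T]: ω = 814.8109×70/70 = 814.8109 rpm, dir flips to +; running = +814.8109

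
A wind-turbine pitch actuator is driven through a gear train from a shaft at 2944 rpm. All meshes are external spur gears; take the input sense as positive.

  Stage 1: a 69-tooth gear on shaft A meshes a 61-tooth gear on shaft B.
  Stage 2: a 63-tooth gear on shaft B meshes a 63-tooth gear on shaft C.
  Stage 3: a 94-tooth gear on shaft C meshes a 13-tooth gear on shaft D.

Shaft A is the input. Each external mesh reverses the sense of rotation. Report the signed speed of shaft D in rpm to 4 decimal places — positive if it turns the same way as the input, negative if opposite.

Stage 1 [69T→61T]: ω = 2944.0000×69/61 = 3330.0984 rpm, dir flips to −; running = −3330.0984
Stage 2 [63T→63T]: ω = 3330.0984×63/63 = 3330.0984 rpm, dir flips to +; running = +3330.0984
Stage 3 [94T→13T]: ω = 3330.0984×94/13 = 24079.1728 rpm, dir flips to −; running = −24079.1728

-24079.1728 rpm (opposite to input, |ω| = 24079.1728 rpm)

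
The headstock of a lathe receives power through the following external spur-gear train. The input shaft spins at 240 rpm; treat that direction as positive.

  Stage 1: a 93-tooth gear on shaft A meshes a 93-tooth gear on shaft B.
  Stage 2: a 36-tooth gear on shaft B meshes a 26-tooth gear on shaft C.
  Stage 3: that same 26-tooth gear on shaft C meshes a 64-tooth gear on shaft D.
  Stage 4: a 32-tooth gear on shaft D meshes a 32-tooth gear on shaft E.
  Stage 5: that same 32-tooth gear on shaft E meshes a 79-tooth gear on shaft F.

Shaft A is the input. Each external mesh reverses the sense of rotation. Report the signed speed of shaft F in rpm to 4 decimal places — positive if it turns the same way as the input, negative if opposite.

-54.6835 rpm (opposite to input, |ω| = 54.6835 rpm)

Stage 1 [93T→93T]: ω = 240.0000×93/93 = 240.0000 rpm, dir flips to −; running = −240.0000
Stage 2 [36T→26T]: ω = 240.0000×36/26 = 332.3077 rpm, dir flips to +; running = +332.3077
Stage 3 [26T→64T]: ω = 332.3077×26/64 = 135.0000 rpm, dir flips to −; running = −135.0000
Stage 4 [32T→32T]: ω = 135.0000×32/32 = 135.0000 rpm, dir flips to +; running = +135.0000
Stage 5 [32T→79T]: ω = 135.0000×32/79 = 54.6835 rpm, dir flips to −; running = −54.6835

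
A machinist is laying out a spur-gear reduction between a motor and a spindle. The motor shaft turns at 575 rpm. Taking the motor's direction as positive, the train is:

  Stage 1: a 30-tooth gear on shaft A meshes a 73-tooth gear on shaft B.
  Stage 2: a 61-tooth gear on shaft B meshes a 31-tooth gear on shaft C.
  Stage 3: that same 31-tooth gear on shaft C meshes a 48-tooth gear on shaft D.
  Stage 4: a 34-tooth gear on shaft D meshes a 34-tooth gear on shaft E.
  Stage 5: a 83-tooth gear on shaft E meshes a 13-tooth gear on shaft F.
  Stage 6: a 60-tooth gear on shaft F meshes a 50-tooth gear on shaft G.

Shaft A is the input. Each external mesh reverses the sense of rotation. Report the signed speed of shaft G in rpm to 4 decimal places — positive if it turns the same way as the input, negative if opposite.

Stage 1 [30T→73T]: ω = 575.0000×30/73 = 236.3014 rpm, dir flips to −; running = −236.3014
Stage 2 [61T→31T]: ω = 236.3014×61/31 = 464.9801 rpm, dir flips to +; running = +464.9801
Stage 3 [31T→48T]: ω = 464.9801×31/48 = 300.2997 rpm, dir flips to −; running = −300.2997
Stage 4 [34T→34T]: ω = 300.2997×34/34 = 300.2997 rpm, dir flips to +; running = +300.2997
Stage 5 [83T→13T]: ω = 300.2997×83/13 = 1917.2978 rpm, dir flips to −; running = −1917.2978
Stage 6 [60T→50T]: ω = 1917.2978×60/50 = 2300.7574 rpm, dir flips to +; running = +2300.7574

+2300.7574 rpm (same as input, |ω| = 2300.7574 rpm)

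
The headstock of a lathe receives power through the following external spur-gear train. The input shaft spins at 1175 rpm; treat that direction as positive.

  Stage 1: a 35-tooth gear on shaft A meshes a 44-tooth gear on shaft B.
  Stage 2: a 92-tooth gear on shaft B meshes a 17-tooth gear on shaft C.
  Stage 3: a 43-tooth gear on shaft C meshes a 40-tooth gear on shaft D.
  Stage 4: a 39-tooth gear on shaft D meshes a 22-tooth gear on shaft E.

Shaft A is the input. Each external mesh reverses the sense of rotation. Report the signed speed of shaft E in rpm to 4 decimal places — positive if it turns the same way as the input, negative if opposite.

+9639.2342 rpm (same as input, |ω| = 9639.2342 rpm)

Stage 1 [35T→44T]: ω = 1175.0000×35/44 = 934.6591 rpm, dir flips to −; running = −934.6591
Stage 2 [92T→17T]: ω = 934.6591×92/17 = 5058.1551 rpm, dir flips to +; running = +5058.1551
Stage 3 [43T→40T]: ω = 5058.1551×43/40 = 5437.5167 rpm, dir flips to −; running = −5437.5167
Stage 4 [39T→22T]: ω = 5437.5167×39/22 = 9639.2342 rpm, dir flips to +; running = +9639.2342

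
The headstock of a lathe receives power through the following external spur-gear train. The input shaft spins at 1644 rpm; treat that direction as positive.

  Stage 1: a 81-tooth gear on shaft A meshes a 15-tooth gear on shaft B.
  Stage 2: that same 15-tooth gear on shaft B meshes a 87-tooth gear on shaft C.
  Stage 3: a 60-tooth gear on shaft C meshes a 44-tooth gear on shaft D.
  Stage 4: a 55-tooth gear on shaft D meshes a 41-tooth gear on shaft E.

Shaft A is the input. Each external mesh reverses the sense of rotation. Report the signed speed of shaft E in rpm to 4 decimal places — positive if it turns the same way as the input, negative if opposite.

+2799.9159 rpm (same as input, |ω| = 2799.9159 rpm)

Stage 1 [81T→15T]: ω = 1644.0000×81/15 = 8877.6000 rpm, dir flips to −; running = −8877.6000
Stage 2 [15T→87T]: ω = 8877.6000×15/87 = 1530.6207 rpm, dir flips to +; running = +1530.6207
Stage 3 [60T→44T]: ω = 1530.6207×60/44 = 2087.2100 rpm, dir flips to −; running = −2087.2100
Stage 4 [55T→41T]: ω = 2087.2100×55/41 = 2799.9159 rpm, dir flips to +; running = +2799.9159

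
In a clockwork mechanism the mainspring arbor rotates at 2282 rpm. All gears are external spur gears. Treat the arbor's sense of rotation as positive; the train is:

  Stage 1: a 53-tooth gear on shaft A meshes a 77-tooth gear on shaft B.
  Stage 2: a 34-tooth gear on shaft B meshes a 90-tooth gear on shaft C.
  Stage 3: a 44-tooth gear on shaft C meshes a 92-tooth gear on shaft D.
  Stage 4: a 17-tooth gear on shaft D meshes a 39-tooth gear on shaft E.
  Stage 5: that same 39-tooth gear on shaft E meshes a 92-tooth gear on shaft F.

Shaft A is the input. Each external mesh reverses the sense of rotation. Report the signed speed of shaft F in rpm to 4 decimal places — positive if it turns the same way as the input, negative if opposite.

Stage 1 [53T→77T]: ω = 2282.0000×53/77 = 1570.7273 rpm, dir flips to −; running = −1570.7273
Stage 2 [34T→90T]: ω = 1570.7273×34/90 = 593.3859 rpm, dir flips to +; running = +593.3859
Stage 3 [44T→92T]: ω = 593.3859×44/92 = 283.7932 rpm, dir flips to −; running = −283.7932
Stage 4 [17T→39T]: ω = 283.7932×17/39 = 123.7047 rpm, dir flips to +; running = +123.7047
Stage 5 [39T→92T]: ω = 123.7047×39/92 = 52.4401 rpm, dir flips to −; running = −52.4401

-52.4401 rpm (opposite to input, |ω| = 52.4401 rpm)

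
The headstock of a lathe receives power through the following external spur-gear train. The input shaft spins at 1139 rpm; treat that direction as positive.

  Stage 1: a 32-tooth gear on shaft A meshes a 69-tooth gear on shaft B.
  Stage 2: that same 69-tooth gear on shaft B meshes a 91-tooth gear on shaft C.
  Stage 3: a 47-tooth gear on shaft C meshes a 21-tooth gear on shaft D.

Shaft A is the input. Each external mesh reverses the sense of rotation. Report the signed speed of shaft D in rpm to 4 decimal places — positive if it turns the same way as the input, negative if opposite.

-896.4186 rpm (opposite to input, |ω| = 896.4186 rpm)

Stage 1 [32T→69T]: ω = 1139.0000×32/69 = 528.2319 rpm, dir flips to −; running = −528.2319
Stage 2 [69T→91T]: ω = 528.2319×69/91 = 400.5275 rpm, dir flips to +; running = +400.5275
Stage 3 [47T→21T]: ω = 400.5275×47/21 = 896.4186 rpm, dir flips to −; running = −896.4186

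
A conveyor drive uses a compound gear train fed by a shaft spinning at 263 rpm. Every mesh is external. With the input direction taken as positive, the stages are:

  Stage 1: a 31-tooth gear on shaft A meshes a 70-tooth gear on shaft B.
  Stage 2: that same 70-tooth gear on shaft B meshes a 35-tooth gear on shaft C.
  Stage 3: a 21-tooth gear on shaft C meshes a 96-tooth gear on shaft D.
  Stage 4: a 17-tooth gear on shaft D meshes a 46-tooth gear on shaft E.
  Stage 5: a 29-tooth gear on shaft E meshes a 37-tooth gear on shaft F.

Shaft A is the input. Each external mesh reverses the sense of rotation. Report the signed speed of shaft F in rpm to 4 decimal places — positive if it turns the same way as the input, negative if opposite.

Stage 1 [31T→70T]: ω = 263.0000×31/70 = 116.4714 rpm, dir flips to −; running = −116.4714
Stage 2 [70T→35T]: ω = 116.4714×70/35 = 232.9429 rpm, dir flips to +; running = +232.9429
Stage 3 [21T→96T]: ω = 232.9429×21/96 = 50.9563 rpm, dir flips to −; running = −50.9563
Stage 4 [17T→46T]: ω = 50.9563×17/46 = 18.8317 rpm, dir flips to +; running = +18.8317
Stage 5 [29T→37T]: ω = 18.8317×29/37 = 14.7599 rpm, dir flips to −; running = −14.7599

-14.7599 rpm (opposite to input, |ω| = 14.7599 rpm)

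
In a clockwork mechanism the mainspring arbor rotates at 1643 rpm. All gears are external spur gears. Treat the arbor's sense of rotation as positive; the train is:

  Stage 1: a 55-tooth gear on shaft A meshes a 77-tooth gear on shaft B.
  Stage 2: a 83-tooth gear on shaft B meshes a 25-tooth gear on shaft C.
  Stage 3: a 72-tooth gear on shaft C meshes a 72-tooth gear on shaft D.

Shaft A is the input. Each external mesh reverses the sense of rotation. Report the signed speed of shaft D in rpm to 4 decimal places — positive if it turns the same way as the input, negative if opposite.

-3896.2571 rpm (opposite to input, |ω| = 3896.2571 rpm)

Stage 1 [55T→77T]: ω = 1643.0000×55/77 = 1173.5714 rpm, dir flips to −; running = −1173.5714
Stage 2 [83T→25T]: ω = 1173.5714×83/25 = 3896.2571 rpm, dir flips to +; running = +3896.2571
Stage 3 [72T→72T]: ω = 3896.2571×72/72 = 3896.2571 rpm, dir flips to −; running = −3896.2571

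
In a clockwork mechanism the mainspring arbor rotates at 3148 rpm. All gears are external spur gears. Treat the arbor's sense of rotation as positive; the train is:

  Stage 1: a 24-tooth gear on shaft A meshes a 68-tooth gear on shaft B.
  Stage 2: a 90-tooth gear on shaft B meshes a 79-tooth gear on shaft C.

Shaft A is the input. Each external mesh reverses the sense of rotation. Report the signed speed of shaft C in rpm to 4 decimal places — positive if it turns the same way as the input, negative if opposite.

+1265.7632 rpm (same as input, |ω| = 1265.7632 rpm)

Stage 1 [24T→68T]: ω = 3148.0000×24/68 = 1111.0588 rpm, dir flips to −; running = −1111.0588
Stage 2 [90T→79T]: ω = 1111.0588×90/79 = 1265.7632 rpm, dir flips to +; running = +1265.7632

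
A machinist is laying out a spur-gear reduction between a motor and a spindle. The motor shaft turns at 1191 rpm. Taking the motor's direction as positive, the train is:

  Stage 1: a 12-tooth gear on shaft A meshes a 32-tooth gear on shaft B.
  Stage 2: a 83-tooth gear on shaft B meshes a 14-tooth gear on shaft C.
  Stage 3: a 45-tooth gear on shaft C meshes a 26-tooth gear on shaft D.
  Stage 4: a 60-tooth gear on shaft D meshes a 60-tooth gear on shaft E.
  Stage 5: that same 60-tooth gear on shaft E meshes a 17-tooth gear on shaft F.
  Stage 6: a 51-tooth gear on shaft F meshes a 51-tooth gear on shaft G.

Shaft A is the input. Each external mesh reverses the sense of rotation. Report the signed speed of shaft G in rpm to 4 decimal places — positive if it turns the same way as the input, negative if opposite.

+16174.6384 rpm (same as input, |ω| = 16174.6384 rpm)

Stage 1 [12T→32T]: ω = 1191.0000×12/32 = 446.6250 rpm, dir flips to −; running = −446.6250
Stage 2 [83T→14T]: ω = 446.6250×83/14 = 2647.8482 rpm, dir flips to +; running = +2647.8482
Stage 3 [45T→26T]: ω = 2647.8482×45/26 = 4582.8142 rpm, dir flips to −; running = −4582.8142
Stage 4 [60T→60T]: ω = 4582.8142×60/60 = 4582.8142 rpm, dir flips to +; running = +4582.8142
Stage 5 [60T→17T]: ω = 4582.8142×60/17 = 16174.6384 rpm, dir flips to −; running = −16174.6384
Stage 6 [51T→51T]: ω = 16174.6384×51/51 = 16174.6384 rpm, dir flips to +; running = +16174.6384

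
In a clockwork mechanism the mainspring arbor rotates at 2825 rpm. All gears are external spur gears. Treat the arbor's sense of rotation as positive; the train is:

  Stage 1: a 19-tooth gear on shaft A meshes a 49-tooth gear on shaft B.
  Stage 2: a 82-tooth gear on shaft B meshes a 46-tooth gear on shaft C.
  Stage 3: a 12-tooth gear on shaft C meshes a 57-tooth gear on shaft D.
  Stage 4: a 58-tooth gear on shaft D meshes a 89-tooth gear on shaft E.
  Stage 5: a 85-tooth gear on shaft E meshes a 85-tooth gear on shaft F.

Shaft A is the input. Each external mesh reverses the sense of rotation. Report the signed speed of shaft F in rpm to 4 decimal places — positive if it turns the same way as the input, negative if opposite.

Stage 1 [19T→49T]: ω = 2825.0000×19/49 = 1095.4082 rpm, dir flips to −; running = −1095.4082
Stage 2 [82T→46T]: ω = 1095.4082×82/46 = 1952.6841 rpm, dir flips to +; running = +1952.6841
Stage 3 [12T→57T]: ω = 1952.6841×12/57 = 411.0914 rpm, dir flips to −; running = −411.0914
Stage 4 [58T→89T]: ω = 411.0914×58/89 = 267.9023 rpm, dir flips to +; running = +267.9023
Stage 5 [85T→85T]: ω = 267.9023×85/85 = 267.9023 rpm, dir flips to −; running = −267.9023

-267.9023 rpm (opposite to input, |ω| = 267.9023 rpm)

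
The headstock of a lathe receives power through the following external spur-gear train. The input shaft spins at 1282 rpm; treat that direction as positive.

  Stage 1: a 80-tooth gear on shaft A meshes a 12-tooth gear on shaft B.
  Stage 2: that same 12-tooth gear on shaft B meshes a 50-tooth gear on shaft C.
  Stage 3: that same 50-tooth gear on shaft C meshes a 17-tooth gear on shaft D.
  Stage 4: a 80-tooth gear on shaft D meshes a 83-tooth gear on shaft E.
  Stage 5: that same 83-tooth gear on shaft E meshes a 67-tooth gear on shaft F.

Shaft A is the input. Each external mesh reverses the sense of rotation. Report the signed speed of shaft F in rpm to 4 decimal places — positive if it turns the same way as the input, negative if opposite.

-7203.5119 rpm (opposite to input, |ω| = 7203.5119 rpm)

Stage 1 [80T→12T]: ω = 1282.0000×80/12 = 8546.6667 rpm, dir flips to −; running = −8546.6667
Stage 2 [12T→50T]: ω = 8546.6667×12/50 = 2051.2000 rpm, dir flips to +; running = +2051.2000
Stage 3 [50T→17T]: ω = 2051.2000×50/17 = 6032.9412 rpm, dir flips to −; running = −6032.9412
Stage 4 [80T→83T]: ω = 6032.9412×80/83 = 5814.8831 rpm, dir flips to +; running = +5814.8831
Stage 5 [83T→67T]: ω = 5814.8831×83/67 = 7203.5119 rpm, dir flips to −; running = −7203.5119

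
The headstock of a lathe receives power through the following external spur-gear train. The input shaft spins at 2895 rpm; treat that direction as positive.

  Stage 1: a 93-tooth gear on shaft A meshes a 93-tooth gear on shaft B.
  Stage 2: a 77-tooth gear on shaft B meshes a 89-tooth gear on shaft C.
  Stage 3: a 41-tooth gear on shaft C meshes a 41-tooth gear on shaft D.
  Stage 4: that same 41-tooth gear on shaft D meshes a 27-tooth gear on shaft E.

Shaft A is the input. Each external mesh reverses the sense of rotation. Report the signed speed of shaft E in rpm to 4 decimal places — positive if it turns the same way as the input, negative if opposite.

+3803.3770 rpm (same as input, |ω| = 3803.3770 rpm)

Stage 1 [93T→93T]: ω = 2895.0000×93/93 = 2895.0000 rpm, dir flips to −; running = −2895.0000
Stage 2 [77T→89T]: ω = 2895.0000×77/89 = 2504.6629 rpm, dir flips to +; running = +2504.6629
Stage 3 [41T→41T]: ω = 2504.6629×41/41 = 2504.6629 rpm, dir flips to −; running = −2504.6629
Stage 4 [41T→27T]: ω = 2504.6629×41/27 = 3803.3770 rpm, dir flips to +; running = +3803.3770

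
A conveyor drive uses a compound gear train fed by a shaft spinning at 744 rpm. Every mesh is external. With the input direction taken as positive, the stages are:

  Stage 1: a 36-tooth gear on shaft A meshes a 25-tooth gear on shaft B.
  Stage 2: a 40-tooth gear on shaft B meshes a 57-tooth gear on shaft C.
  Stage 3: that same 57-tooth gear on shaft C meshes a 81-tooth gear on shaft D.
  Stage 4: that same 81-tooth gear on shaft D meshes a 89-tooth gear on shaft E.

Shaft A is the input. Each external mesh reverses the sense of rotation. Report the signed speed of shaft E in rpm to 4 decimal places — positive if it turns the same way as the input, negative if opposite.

Stage 1 [36T→25T]: ω = 744.0000×36/25 = 1071.3600 rpm, dir flips to −; running = −1071.3600
Stage 2 [40T→57T]: ω = 1071.3600×40/57 = 751.8316 rpm, dir flips to +; running = +751.8316
Stage 3 [57T→81T]: ω = 751.8316×57/81 = 529.0667 rpm, dir flips to −; running = −529.0667
Stage 4 [81T→89T]: ω = 529.0667×81/89 = 481.5101 rpm, dir flips to +; running = +481.5101

+481.5101 rpm (same as input, |ω| = 481.5101 rpm)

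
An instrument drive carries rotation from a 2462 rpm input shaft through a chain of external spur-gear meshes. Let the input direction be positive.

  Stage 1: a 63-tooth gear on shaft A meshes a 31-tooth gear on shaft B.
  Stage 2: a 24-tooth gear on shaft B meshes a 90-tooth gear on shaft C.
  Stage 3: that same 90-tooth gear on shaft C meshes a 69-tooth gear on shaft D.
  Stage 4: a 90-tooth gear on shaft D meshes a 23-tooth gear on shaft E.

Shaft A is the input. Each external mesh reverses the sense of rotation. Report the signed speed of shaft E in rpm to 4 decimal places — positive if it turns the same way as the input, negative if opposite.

Stage 1 [63T→31T]: ω = 2462.0000×63/31 = 5003.4194 rpm, dir flips to −; running = −5003.4194
Stage 2 [24T→90T]: ω = 5003.4194×24/90 = 1334.2452 rpm, dir flips to +; running = +1334.2452
Stage 3 [90T→69T]: ω = 1334.2452×90/69 = 1740.3198 rpm, dir flips to −; running = −1740.3198
Stage 4 [90T→23T]: ω = 1740.3198×90/23 = 6809.9469 rpm, dir flips to +; running = +6809.9469

+6809.9469 rpm (same as input, |ω| = 6809.9469 rpm)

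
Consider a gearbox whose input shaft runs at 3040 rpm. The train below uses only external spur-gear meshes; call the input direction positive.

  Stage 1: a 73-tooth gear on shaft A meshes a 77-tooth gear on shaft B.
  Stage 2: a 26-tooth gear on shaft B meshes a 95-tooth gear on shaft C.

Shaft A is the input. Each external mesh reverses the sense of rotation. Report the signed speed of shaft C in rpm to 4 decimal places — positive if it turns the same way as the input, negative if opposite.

Stage 1 [73T→77T]: ω = 3040.0000×73/77 = 2882.0779 rpm, dir flips to −; running = −2882.0779
Stage 2 [26T→95T]: ω = 2882.0779×26/95 = 788.7792 rpm, dir flips to +; running = +788.7792

+788.7792 rpm (same as input, |ω| = 788.7792 rpm)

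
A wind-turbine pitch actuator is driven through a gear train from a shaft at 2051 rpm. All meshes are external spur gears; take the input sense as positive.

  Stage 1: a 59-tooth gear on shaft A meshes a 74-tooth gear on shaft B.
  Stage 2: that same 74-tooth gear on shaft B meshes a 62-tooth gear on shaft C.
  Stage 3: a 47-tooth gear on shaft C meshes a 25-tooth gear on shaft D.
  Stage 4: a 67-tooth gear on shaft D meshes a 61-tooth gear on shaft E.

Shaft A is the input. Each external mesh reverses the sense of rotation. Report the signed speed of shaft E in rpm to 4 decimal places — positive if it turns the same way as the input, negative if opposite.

Stage 1 [59T→74T]: ω = 2051.0000×59/74 = 1635.2568 rpm, dir flips to −; running = −1635.2568
Stage 2 [74T→62T]: ω = 1635.2568×74/62 = 1951.7581 rpm, dir flips to +; running = +1951.7581
Stage 3 [47T→25T]: ω = 1951.7581×47/25 = 3669.3052 rpm, dir flips to −; running = −3669.3052
Stage 4 [67T→61T]: ω = 3669.3052×67/61 = 4030.2204 rpm, dir flips to +; running = +4030.2204

+4030.2204 rpm (same as input, |ω| = 4030.2204 rpm)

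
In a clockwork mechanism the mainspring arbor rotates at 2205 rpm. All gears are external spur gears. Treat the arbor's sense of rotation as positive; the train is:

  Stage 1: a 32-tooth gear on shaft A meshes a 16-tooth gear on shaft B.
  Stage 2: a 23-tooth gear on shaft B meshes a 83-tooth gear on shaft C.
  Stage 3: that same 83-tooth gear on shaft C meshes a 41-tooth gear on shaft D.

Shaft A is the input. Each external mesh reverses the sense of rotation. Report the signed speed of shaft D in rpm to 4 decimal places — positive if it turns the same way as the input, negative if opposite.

-2473.9024 rpm (opposite to input, |ω| = 2473.9024 rpm)

Stage 1 [32T→16T]: ω = 2205.0000×32/16 = 4410.0000 rpm, dir flips to −; running = −4410.0000
Stage 2 [23T→83T]: ω = 4410.0000×23/83 = 1222.0482 rpm, dir flips to +; running = +1222.0482
Stage 3 [83T→41T]: ω = 1222.0482×83/41 = 2473.9024 rpm, dir flips to −; running = −2473.9024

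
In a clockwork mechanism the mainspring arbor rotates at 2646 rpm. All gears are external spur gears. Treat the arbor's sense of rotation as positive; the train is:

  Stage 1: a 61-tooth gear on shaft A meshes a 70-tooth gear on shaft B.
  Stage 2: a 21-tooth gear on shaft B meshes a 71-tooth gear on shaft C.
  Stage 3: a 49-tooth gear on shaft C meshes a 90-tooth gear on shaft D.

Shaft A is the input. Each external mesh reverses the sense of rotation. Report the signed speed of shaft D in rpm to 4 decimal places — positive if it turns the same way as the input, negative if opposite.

Stage 1 [61T→70T]: ω = 2646.0000×61/70 = 2305.8000 rpm, dir flips to −; running = −2305.8000
Stage 2 [21T→71T]: ω = 2305.8000×21/71 = 681.9972 rpm, dir flips to +; running = +681.9972
Stage 3 [49T→90T]: ω = 681.9972×49/90 = 371.3096 rpm, dir flips to −; running = −371.3096

-371.3096 rpm (opposite to input, |ω| = 371.3096 rpm)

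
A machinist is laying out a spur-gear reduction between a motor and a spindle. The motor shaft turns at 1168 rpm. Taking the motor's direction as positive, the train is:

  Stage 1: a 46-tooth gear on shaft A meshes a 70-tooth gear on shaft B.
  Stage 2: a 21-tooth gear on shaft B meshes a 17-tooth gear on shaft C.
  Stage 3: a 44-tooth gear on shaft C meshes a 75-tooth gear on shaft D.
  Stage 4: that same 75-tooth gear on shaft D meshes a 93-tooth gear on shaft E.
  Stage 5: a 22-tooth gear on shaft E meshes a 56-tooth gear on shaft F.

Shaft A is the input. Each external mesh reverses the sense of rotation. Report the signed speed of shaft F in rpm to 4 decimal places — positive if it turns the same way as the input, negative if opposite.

-176.2290 rpm (opposite to input, |ω| = 176.2290 rpm)

Stage 1 [46T→70T]: ω = 1168.0000×46/70 = 767.5429 rpm, dir flips to −; running = −767.5429
Stage 2 [21T→17T]: ω = 767.5429×21/17 = 948.1412 rpm, dir flips to +; running = +948.1412
Stage 3 [44T→75T]: ω = 948.1412×44/75 = 556.2428 rpm, dir flips to −; running = −556.2428
Stage 4 [75T→93T]: ω = 556.2428×75/93 = 448.5829 rpm, dir flips to +; running = +448.5829
Stage 5 [22T→56T]: ω = 448.5829×22/56 = 176.2290 rpm, dir flips to −; running = −176.2290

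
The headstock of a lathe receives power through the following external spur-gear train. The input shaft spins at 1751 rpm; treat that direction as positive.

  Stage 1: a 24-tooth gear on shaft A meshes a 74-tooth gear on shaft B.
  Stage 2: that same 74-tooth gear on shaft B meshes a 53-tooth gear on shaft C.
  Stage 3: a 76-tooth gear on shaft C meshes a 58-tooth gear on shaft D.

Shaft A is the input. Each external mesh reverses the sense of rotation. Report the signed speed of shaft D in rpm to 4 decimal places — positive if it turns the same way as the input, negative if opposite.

-1038.9798 rpm (opposite to input, |ω| = 1038.9798 rpm)

Stage 1 [24T→74T]: ω = 1751.0000×24/74 = 567.8919 rpm, dir flips to −; running = −567.8919
Stage 2 [74T→53T]: ω = 567.8919×74/53 = 792.9057 rpm, dir flips to +; running = +792.9057
Stage 3 [76T→58T]: ω = 792.9057×76/58 = 1038.9798 rpm, dir flips to −; running = −1038.9798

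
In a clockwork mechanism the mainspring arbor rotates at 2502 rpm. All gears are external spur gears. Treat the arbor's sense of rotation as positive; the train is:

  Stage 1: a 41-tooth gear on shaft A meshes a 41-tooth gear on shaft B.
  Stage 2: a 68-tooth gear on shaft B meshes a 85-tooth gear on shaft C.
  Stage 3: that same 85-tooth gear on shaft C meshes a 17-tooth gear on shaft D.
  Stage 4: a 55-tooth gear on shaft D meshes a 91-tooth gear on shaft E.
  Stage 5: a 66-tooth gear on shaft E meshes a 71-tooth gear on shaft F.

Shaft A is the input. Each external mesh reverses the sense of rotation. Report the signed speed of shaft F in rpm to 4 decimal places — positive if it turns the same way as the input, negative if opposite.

-5622.8200 rpm (opposite to input, |ω| = 5622.8200 rpm)

Stage 1 [41T→41T]: ω = 2502.0000×41/41 = 2502.0000 rpm, dir flips to −; running = −2502.0000
Stage 2 [68T→85T]: ω = 2502.0000×68/85 = 2001.6000 rpm, dir flips to +; running = +2001.6000
Stage 3 [85T→17T]: ω = 2001.6000×85/17 = 10008.0000 rpm, dir flips to −; running = −10008.0000
Stage 4 [55T→91T]: ω = 10008.0000×55/91 = 6048.7912 rpm, dir flips to +; running = +6048.7912
Stage 5 [66T→71T]: ω = 6048.7912×66/71 = 5622.8200 rpm, dir flips to −; running = −5622.8200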